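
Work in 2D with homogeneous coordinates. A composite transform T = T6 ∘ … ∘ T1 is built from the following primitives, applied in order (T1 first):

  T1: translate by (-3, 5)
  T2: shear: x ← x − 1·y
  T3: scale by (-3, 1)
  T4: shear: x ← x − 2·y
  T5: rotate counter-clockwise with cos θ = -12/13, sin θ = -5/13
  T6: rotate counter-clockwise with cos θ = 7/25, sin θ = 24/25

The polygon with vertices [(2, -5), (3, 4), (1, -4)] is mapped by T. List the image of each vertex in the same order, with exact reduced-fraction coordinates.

image vertices: (108/325, -969/325), (3231/325, -2583/325), (23/13, -89/13)

T1 translate by (-3, 5): (2, -5) → (-1, 0); (3, 4) → (0, 9); (1, -4) → (-2, 1)
T2 shear: x ← x − 1·y: (-1, 0) → (-1, 0); (0, 9) → (-9, 9); (-2, 1) → (-3, 1)
T3 scale by (-3, 1): (-1, 0) → (3, 0); (-9, 9) → (27, 9); (-3, 1) → (9, 1)
T4 shear: x ← x − 2·y: (3, 0) → (3, 0); (27, 9) → (9, 9); (9, 1) → (7, 1)
T5 rotate counter-clockwise with cos θ = -12/13, sin θ = -5/13: (3, 0) → (-36/13, -15/13); (9, 9) → (-63/13, -153/13); (7, 1) → (-79/13, -47/13)
T6 rotate counter-clockwise with cos θ = 7/25, sin θ = 24/25: (-36/13, -15/13) → (108/325, -969/325); (-63/13, -153/13) → (3231/325, -2583/325); (-79/13, -47/13) → (23/13, -89/13)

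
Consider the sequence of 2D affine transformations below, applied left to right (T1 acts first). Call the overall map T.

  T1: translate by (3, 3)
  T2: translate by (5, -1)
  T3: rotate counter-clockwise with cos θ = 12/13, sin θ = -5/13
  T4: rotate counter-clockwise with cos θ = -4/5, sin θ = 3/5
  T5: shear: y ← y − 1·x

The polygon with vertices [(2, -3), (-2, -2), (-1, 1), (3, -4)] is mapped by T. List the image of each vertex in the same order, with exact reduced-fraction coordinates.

image vertices: (-274/65, 867/65), (-198/65, 534/65), (-399/65, 692/65), (-251/65, 933/65)

T1 translate by (3, 3): (2, -3) → (5, 0); (-2, -2) → (1, 1); (-1, 1) → (2, 4); (3, -4) → (6, -1)
T2 translate by (5, -1): (5, 0) → (10, -1); (1, 1) → (6, 0); (2, 4) → (7, 3); (6, -1) → (11, -2)
T3 rotate counter-clockwise with cos θ = 12/13, sin θ = -5/13: (10, -1) → (115/13, -62/13); (6, 0) → (72/13, -30/13); (7, 3) → (99/13, 1/13); (11, -2) → (122/13, -79/13)
T4 rotate counter-clockwise with cos θ = -4/5, sin θ = 3/5: (115/13, -62/13) → (-274/65, 593/65); (72/13, -30/13) → (-198/65, 336/65); (99/13, 1/13) → (-399/65, 293/65); (122/13, -79/13) → (-251/65, 682/65)
T5 shear: y ← y − 1·x: (-274/65, 593/65) → (-274/65, 867/65); (-198/65, 336/65) → (-198/65, 534/65); (-399/65, 293/65) → (-399/65, 692/65); (-251/65, 682/65) → (-251/65, 933/65)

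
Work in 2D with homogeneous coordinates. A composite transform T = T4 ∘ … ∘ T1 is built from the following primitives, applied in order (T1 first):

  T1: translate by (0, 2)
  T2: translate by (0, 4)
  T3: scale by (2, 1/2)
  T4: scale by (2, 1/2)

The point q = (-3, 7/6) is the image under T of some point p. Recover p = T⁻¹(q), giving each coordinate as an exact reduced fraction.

p = (-3/4, -4/3)

T1 = [1 0 0; 0 1 2; 0 0 1]
T2·T1 = [1 0 0; 0 1 6; 0 0 1]
T3·…·T1 = [2 0 0; 0 1/2 3; 0 0 1]
T4·…·T1 = [4 0 0; 0 1/4 3/2; 0 0 1]
det M = 1; M⁻¹ = [1/4 0 0; 0 4 -6; 0 0 1]
M⁻¹ · (-3, 7/6)ᵀ = (-3/4, -4/3)ᵀ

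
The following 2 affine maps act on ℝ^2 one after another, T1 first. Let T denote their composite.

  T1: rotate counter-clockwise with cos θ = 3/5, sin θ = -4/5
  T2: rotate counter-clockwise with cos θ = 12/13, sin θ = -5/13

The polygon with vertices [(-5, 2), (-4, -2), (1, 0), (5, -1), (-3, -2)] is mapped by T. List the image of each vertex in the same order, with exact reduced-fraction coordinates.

T1 rotate counter-clockwise with cos θ = 3/5, sin θ = -4/5: (-5, 2) → (-7/5, 26/5); (-4, -2) → (-4, 2); (1, 0) → (3/5, -4/5); (5, -1) → (11/5, -23/5); (-3, -2) → (-17/5, 6/5)
T2 rotate counter-clockwise with cos θ = 12/13, sin θ = -5/13: (-7/5, 26/5) → (46/65, 347/65); (-4, 2) → (-38/13, 44/13); (3/5, -4/5) → (16/65, -63/65); (11/5, -23/5) → (17/65, -331/65); (-17/5, 6/5) → (-174/65, 157/65)

image vertices: (46/65, 347/65), (-38/13, 44/13), (16/65, -63/65), (17/65, -331/65), (-174/65, 157/65)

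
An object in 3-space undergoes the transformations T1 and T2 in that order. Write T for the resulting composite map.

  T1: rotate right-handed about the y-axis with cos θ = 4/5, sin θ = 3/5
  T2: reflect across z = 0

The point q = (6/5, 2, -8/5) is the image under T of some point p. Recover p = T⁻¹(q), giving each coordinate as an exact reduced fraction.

p = (0, 2, 2)

T1 = [4/5 0 3/5 0; 0 1 0 0; -3/5 0 4/5 0; 0 0 0 1]
T2·T1 = [4/5 0 3/5 0; 0 1 0 0; 3/5 0 -4/5 0; 0 0 0 1]
det M = -1; M⁻¹ = [4/5 0 3/5 0; 0 1 0 0; 3/5 0 -4/5 0; 0 0 0 1]
M⁻¹ · (6/5, 2, -8/5)ᵀ = (0, 2, 2)ᵀ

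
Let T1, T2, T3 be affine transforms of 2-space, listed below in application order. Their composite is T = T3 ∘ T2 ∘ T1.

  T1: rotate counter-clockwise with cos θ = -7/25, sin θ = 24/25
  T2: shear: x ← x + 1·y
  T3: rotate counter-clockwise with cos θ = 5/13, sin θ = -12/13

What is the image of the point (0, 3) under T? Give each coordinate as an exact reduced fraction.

T(p) = (-717/325, 1011/325)

T1 rotate counter-clockwise with cos θ = -7/25, sin θ = 24/25: (0, 3) → (-72/25, -21/25)
T2 shear: x ← x + 1·y: (-72/25, -21/25) → (-93/25, -21/25)
T3 rotate counter-clockwise with cos θ = 5/13, sin θ = -12/13: (-93/25, -21/25) → (-717/325, 1011/325)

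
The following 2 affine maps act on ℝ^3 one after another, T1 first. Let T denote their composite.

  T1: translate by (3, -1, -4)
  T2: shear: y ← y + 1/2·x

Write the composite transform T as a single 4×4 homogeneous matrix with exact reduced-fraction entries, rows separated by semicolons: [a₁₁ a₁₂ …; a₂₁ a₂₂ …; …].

T = [1 0 0 3; 1/2 1 0 1/2; 0 0 1 -4; 0 0 0 1]

T1 = [1 0 0 3; 0 1 0 -1; 0 0 1 -4; 0 0 0 1]
T2·T1 = [1 0 0 3; 1/2 1 0 1/2; 0 0 1 -4; 0 0 0 1]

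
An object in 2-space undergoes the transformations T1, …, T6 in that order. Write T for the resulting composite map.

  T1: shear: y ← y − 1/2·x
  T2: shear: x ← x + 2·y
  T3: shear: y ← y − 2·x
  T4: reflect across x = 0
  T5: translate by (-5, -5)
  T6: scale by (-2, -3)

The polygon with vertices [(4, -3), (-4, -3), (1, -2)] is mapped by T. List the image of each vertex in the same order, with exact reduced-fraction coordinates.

T1 shear: y ← y − 1/2·x: (4, -3) → (4, -5); (-4, -3) → (-4, -1); (1, -2) → (1, -5/2)
T2 shear: x ← x + 2·y: (4, -5) → (-6, -5); (-4, -1) → (-6, -1); (1, -5/2) → (-4, -5/2)
T3 shear: y ← y − 2·x: (-6, -5) → (-6, 7); (-6, -1) → (-6, 11); (-4, -5/2) → (-4, 11/2)
T4 reflect across x = 0: (-6, 7) → (6, 7); (-6, 11) → (6, 11); (-4, 11/2) → (4, 11/2)
T5 translate by (-5, -5): (6, 7) → (1, 2); (6, 11) → (1, 6); (4, 11/2) → (-1, 1/2)
T6 scale by (-2, -3): (1, 2) → (-2, -6); (1, 6) → (-2, -18); (-1, 1/2) → (2, -3/2)

image vertices: (-2, -6), (-2, -18), (2, -3/2)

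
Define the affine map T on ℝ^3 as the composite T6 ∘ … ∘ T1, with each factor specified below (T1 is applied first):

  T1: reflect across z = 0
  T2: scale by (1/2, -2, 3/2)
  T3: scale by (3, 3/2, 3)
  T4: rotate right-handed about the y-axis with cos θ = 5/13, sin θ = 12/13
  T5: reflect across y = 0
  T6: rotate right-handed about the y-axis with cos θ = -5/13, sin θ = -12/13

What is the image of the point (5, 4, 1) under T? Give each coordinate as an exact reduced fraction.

T(p) = (2865/338, 12, 729/338)

T1 reflect across z = 0: (5, 4, 1) → (5, 4, -1)
T2 scale by (1/2, -2, 3/2): (5, 4, -1) → (5/2, -8, -3/2)
T3 scale by (3, 3/2, 3): (5/2, -8, -3/2) → (15/2, -12, -9/2)
T4 rotate right-handed about the y-axis with cos θ = 5/13, sin θ = 12/13: (15/2, -12, -9/2) → (-33/26, -12, -225/26)
T5 reflect across y = 0: (-33/26, -12, -225/26) → (-33/26, 12, -225/26)
T6 rotate right-handed about the y-axis with cos θ = -5/13, sin θ = -12/13: (-33/26, 12, -225/26) → (2865/338, 12, 729/338)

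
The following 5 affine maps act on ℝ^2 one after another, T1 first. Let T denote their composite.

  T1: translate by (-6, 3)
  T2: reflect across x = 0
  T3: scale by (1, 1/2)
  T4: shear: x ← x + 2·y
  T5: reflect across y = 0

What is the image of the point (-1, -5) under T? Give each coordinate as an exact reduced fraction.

T(p) = (5, 1)

T1 translate by (-6, 3): (-1, -5) → (-7, -2)
T2 reflect across x = 0: (-7, -2) → (7, -2)
T3 scale by (1, 1/2): (7, -2) → (7, -1)
T4 shear: x ← x + 2·y: (7, -1) → (5, -1)
T5 reflect across y = 0: (5, -1) → (5, 1)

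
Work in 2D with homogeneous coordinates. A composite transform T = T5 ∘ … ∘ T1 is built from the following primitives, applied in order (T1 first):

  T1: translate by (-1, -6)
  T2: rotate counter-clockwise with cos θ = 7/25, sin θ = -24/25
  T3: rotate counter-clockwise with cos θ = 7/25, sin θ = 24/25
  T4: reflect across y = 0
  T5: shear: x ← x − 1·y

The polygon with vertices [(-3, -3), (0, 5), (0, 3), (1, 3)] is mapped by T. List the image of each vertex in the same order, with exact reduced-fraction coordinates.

T1 translate by (-1, -6): (-3, -3) → (-4, -9); (0, 5) → (-1, -1); (0, 3) → (-1, -3); (1, 3) → (0, -3)
T2 rotate counter-clockwise with cos θ = 7/25, sin θ = -24/25: (-4, -9) → (-244/25, 33/25); (-1, -1) → (-31/25, 17/25); (-1, -3) → (-79/25, 3/25); (0, -3) → (-72/25, -21/25)
T3 rotate counter-clockwise with cos θ = 7/25, sin θ = 24/25: (-244/25, 33/25) → (-4, -9); (-31/25, 17/25) → (-1, -1); (-79/25, 3/25) → (-1, -3); (-72/25, -21/25) → (0, -3)
T4 reflect across y = 0: (-4, -9) → (-4, 9); (-1, -1) → (-1, 1); (-1, -3) → (-1, 3); (0, -3) → (0, 3)
T5 shear: x ← x − 1·y: (-4, 9) → (-13, 9); (-1, 1) → (-2, 1); (-1, 3) → (-4, 3); (0, 3) → (-3, 3)

image vertices: (-13, 9), (-2, 1), (-4, 3), (-3, 3)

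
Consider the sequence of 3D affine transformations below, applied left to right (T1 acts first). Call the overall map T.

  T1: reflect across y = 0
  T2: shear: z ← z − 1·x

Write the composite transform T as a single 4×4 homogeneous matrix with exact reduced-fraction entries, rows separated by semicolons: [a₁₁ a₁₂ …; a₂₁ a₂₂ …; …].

T1 = [1 0 0 0; 0 -1 0 0; 0 0 1 0; 0 0 0 1]
T2·T1 = [1 0 0 0; 0 -1 0 0; -1 0 1 0; 0 0 0 1]

T = [1 0 0 0; 0 -1 0 0; -1 0 1 0; 0 0 0 1]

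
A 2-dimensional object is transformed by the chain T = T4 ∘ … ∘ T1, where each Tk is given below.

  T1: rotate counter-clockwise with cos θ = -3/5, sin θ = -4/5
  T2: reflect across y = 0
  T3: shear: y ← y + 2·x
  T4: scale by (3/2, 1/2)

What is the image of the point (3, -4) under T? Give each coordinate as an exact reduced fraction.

T1 rotate counter-clockwise with cos θ = -3/5, sin θ = -4/5: (3, -4) → (-5, 0)
T2 reflect across y = 0: (-5, 0) → (-5, 0)
T3 shear: y ← y + 2·x: (-5, 0) → (-5, -10)
T4 scale by (3/2, 1/2): (-5, -10) → (-15/2, -5)

T(p) = (-15/2, -5)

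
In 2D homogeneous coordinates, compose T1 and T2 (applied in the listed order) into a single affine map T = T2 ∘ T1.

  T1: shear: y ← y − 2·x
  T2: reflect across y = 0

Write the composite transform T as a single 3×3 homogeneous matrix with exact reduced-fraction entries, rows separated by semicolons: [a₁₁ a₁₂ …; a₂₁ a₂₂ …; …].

T1 = [1 0 0; -2 1 0; 0 0 1]
T2·T1 = [1 0 0; 2 -1 0; 0 0 1]

T = [1 0 0; 2 -1 0; 0 0 1]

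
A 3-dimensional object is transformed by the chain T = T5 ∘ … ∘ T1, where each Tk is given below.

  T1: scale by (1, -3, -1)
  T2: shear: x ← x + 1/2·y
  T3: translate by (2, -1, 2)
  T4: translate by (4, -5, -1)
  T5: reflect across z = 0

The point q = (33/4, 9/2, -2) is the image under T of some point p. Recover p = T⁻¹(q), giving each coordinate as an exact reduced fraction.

T1 = [1 0 0 0; 0 -3 0 0; 0 0 -1 0; 0 0 0 1]
T2·T1 = [1 -3/2 0 0; 0 -3 0 0; 0 0 -1 0; 0 0 0 1]
T3·…·T1 = [1 -3/2 0 2; 0 -3 0 -1; 0 0 -1 2; 0 0 0 1]
T4·…·T1 = [1 -3/2 0 6; 0 -3 0 -6; 0 0 -1 1; 0 0 0 1]
T5·…·T1 = [1 -3/2 0 6; 0 -3 0 -6; 0 0 1 -1; 0 0 0 1]
det M = -3; M⁻¹ = [1 -1/2 0 -9; 0 -1/3 0 -2; 0 0 1 1; 0 0 0 1]
M⁻¹ · (33/4, 9/2, -2)ᵀ = (-3, -7/2, -1)ᵀ

p = (-3, -7/2, -1)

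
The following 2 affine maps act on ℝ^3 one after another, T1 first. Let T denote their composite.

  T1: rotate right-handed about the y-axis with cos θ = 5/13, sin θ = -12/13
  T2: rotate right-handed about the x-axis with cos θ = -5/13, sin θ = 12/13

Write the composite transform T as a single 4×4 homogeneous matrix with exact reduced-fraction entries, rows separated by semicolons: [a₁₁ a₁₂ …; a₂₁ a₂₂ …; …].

T1 = [5/13 0 -12/13 0; 0 1 0 0; 12/13 0 5/13 0; 0 0 0 1]
T2·T1 = [5/13 0 -12/13 0; -144/169 -5/13 -60/169 0; -60/169 12/13 -25/169 0; 0 0 0 1]

T = [5/13 0 -12/13 0; -144/169 -5/13 -60/169 0; -60/169 12/13 -25/169 0; 0 0 0 1]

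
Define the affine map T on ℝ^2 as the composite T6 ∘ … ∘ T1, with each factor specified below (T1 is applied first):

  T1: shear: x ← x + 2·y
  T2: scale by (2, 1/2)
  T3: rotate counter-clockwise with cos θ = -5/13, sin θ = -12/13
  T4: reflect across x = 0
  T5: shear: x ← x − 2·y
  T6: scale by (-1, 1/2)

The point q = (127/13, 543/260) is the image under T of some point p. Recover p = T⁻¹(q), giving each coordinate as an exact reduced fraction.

p = (-1, -3/5)

T1 = [1 2 0; 0 1 0; 0 0 1]
T2·T1 = [2 4 0; 0 1/2 0; 0 0 1]
T3·…·T1 = [-10/13 -14/13 0; -24/13 -101/26 0; 0 0 1]
T4·…·T1 = [10/13 14/13 0; -24/13 -101/26 0; 0 0 1]
T5·…·T1 = [58/13 115/13 0; -24/13 -101/26 0; 0 0 1]
T6·…·T1 = [-58/13 -115/13 0; -12/13 -101/52 0; 0 0 1]
det M = 1/2; M⁻¹ = [-101/26 230/13 0; 24/13 -116/13 0; 0 0 1]
M⁻¹ · (127/13, 543/260)ᵀ = (-1, -3/5)ᵀ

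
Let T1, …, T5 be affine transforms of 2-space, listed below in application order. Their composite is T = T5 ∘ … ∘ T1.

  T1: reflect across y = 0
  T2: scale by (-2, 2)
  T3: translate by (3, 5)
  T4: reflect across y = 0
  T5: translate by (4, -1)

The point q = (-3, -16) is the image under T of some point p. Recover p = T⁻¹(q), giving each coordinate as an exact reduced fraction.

T1 = [1 0 0; 0 -1 0; 0 0 1]
T2·T1 = [-2 0 0; 0 -2 0; 0 0 1]
T3·…·T1 = [-2 0 3; 0 -2 5; 0 0 1]
T4·…·T1 = [-2 0 3; 0 2 -5; 0 0 1]
T5·…·T1 = [-2 0 7; 0 2 -6; 0 0 1]
det M = -4; M⁻¹ = [-1/2 0 7/2; 0 1/2 3; 0 0 1]
M⁻¹ · (-3, -16)ᵀ = (5, -5)ᵀ

p = (5, -5)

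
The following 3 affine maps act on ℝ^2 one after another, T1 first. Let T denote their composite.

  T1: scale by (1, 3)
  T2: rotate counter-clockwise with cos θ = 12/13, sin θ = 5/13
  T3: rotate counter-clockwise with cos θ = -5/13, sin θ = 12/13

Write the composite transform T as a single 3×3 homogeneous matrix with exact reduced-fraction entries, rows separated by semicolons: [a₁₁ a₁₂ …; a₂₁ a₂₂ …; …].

T = [-120/169 -357/169 0; 119/169 -360/169 0; 0 0 1]

T1 = [1 0 0; 0 3 0; 0 0 1]
T2·T1 = [12/13 -15/13 0; 5/13 36/13 0; 0 0 1]
T3·…·T1 = [-120/169 -357/169 0; 119/169 -360/169 0; 0 0 1]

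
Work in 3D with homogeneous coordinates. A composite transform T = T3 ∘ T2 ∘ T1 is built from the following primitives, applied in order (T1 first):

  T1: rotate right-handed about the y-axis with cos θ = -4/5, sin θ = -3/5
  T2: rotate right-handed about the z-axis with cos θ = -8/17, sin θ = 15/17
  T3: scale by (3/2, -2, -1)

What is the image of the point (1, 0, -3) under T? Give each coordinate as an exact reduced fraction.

T1 rotate right-handed about the y-axis with cos θ = -4/5, sin θ = -3/5: (1, 0, -3) → (1, 0, 3)
T2 rotate right-handed about the z-axis with cos θ = -8/17, sin θ = 15/17: (1, 0, 3) → (-8/17, 15/17, 3)
T3 scale by (3/2, -2, -1): (-8/17, 15/17, 3) → (-12/17, -30/17, -3)

T(p) = (-12/17, -30/17, -3)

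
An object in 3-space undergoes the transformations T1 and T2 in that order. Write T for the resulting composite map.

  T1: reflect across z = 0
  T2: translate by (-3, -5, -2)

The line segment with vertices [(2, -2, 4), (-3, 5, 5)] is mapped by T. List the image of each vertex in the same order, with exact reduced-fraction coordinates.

T1 reflect across z = 0: (2, -2, 4) → (2, -2, -4); (-3, 5, 5) → (-3, 5, -5)
T2 translate by (-3, -5, -2): (2, -2, -4) → (-1, -7, -6); (-3, 5, -5) → (-6, 0, -7)

image vertices: (-1, -7, -6), (-6, 0, -7)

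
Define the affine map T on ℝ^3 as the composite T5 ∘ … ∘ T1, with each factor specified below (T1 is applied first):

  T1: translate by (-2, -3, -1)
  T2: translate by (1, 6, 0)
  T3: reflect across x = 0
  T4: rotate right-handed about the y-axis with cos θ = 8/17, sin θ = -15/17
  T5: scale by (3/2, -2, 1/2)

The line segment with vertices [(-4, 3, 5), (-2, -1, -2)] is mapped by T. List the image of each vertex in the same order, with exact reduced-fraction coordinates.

image vertices: (-30/17, -12, 107/34), (207/34, -4, 21/34)

T1 translate by (-2, -3, -1): (-4, 3, 5) → (-6, 0, 4); (-2, -1, -2) → (-4, -4, -3)
T2 translate by (1, 6, 0): (-6, 0, 4) → (-5, 6, 4); (-4, -4, -3) → (-3, 2, -3)
T3 reflect across x = 0: (-5, 6, 4) → (5, 6, 4); (-3, 2, -3) → (3, 2, -3)
T4 rotate right-handed about the y-axis with cos θ = 8/17, sin θ = -15/17: (5, 6, 4) → (-20/17, 6, 107/17); (3, 2, -3) → (69/17, 2, 21/17)
T5 scale by (3/2, -2, 1/2): (-20/17, 6, 107/17) → (-30/17, -12, 107/34); (69/17, 2, 21/17) → (207/34, -4, 21/34)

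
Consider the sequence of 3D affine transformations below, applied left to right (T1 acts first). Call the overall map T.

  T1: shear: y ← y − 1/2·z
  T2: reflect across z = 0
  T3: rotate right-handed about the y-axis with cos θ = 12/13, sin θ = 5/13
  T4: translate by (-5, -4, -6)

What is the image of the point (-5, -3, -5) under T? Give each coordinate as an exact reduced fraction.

T(p) = (-100/13, -9/2, 7/13)

T1 shear: y ← y − 1/2·z: (-5, -3, -5) → (-5, -1/2, -5)
T2 reflect across z = 0: (-5, -1/2, -5) → (-5, -1/2, 5)
T3 rotate right-handed about the y-axis with cos θ = 12/13, sin θ = 5/13: (-5, -1/2, 5) → (-35/13, -1/2, 85/13)
T4 translate by (-5, -4, -6): (-35/13, -1/2, 85/13) → (-100/13, -9/2, 7/13)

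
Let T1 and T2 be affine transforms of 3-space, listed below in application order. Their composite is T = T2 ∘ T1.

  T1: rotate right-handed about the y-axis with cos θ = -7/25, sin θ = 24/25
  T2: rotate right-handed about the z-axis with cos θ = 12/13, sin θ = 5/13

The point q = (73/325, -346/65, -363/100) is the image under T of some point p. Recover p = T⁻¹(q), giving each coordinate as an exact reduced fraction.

T1 = [-7/25 0 24/25 0; 0 1 0 0; -24/25 0 -7/25 0; 0 0 0 1]
T2·T1 = [-84/325 -5/13 288/325 0; -7/65 12/13 24/65 0; -24/25 0 -7/25 0; 0 0 0 1]
det M = 1; M⁻¹ = [-84/325 -7/65 -24/25 0; -5/13 12/13 0 0; 288/325 24/65 -7/25 0; 0 0 0 1]
M⁻¹ · (73/325, -346/65, -363/100)ᵀ = (4, -5, -3/4)ᵀ

p = (4, -5, -3/4)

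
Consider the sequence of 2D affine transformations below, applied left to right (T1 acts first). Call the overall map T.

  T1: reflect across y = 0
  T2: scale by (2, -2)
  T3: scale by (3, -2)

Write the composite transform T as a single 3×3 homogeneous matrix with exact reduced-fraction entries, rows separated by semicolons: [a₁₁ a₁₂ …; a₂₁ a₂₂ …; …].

T1 = [1 0 0; 0 -1 0; 0 0 1]
T2·T1 = [2 0 0; 0 2 0; 0 0 1]
T3·…·T1 = [6 0 0; 0 -4 0; 0 0 1]

T = [6 0 0; 0 -4 0; 0 0 1]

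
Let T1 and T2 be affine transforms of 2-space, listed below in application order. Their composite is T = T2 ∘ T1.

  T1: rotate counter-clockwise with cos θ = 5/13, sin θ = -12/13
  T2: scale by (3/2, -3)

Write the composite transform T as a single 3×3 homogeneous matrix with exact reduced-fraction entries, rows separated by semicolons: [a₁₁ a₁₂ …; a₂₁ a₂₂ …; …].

T = [15/26 18/13 0; 36/13 -15/13 0; 0 0 1]

T1 = [5/13 12/13 0; -12/13 5/13 0; 0 0 1]
T2·T1 = [15/26 18/13 0; 36/13 -15/13 0; 0 0 1]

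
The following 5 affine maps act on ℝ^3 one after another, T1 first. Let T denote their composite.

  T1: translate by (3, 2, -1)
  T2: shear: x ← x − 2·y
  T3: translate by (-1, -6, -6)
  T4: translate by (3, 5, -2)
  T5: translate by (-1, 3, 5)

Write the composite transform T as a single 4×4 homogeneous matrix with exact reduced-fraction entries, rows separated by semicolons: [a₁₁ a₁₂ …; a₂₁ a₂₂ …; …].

T1 = [1 0 0 3; 0 1 0 2; 0 0 1 -1; 0 0 0 1]
T2·T1 = [1 -2 0 -1; 0 1 0 2; 0 0 1 -1; 0 0 0 1]
T3·…·T1 = [1 -2 0 -2; 0 1 0 -4; 0 0 1 -7; 0 0 0 1]
T4·…·T1 = [1 -2 0 1; 0 1 0 1; 0 0 1 -9; 0 0 0 1]
T5·…·T1 = [1 -2 0 0; 0 1 0 4; 0 0 1 -4; 0 0 0 1]

T = [1 -2 0 0; 0 1 0 4; 0 0 1 -4; 0 0 0 1]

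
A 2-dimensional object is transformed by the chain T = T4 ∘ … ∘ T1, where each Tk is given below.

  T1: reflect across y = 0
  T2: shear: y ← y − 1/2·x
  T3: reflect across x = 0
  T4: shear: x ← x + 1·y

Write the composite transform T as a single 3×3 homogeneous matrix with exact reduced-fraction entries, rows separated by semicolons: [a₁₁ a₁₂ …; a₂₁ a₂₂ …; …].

T1 = [1 0 0; 0 -1 0; 0 0 1]
T2·T1 = [1 0 0; -1/2 -1 0; 0 0 1]
T3·…·T1 = [-1 0 0; -1/2 -1 0; 0 0 1]
T4·…·T1 = [-3/2 -1 0; -1/2 -1 0; 0 0 1]

T = [-3/2 -1 0; -1/2 -1 0; 0 0 1]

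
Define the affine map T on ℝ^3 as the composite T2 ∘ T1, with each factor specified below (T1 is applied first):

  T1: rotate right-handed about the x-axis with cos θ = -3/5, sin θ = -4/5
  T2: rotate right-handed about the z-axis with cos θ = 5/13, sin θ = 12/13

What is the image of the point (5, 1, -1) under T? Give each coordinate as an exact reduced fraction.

T(p) = (209/65, 53/13, -1/5)

T1 rotate right-handed about the x-axis with cos θ = -3/5, sin θ = -4/5: (5, 1, -1) → (5, -7/5, -1/5)
T2 rotate right-handed about the z-axis with cos θ = 5/13, sin θ = 12/13: (5, -7/5, -1/5) → (209/65, 53/13, -1/5)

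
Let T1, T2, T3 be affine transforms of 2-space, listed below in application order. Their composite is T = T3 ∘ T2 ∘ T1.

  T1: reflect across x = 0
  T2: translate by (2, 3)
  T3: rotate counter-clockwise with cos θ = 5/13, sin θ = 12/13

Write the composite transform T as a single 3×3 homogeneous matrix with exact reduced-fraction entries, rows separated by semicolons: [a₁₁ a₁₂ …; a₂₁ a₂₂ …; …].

T = [-5/13 -12/13 -2; -12/13 5/13 3; 0 0 1]

T1 = [-1 0 0; 0 1 0; 0 0 1]
T2·T1 = [-1 0 2; 0 1 3; 0 0 1]
T3·…·T1 = [-5/13 -12/13 -2; -12/13 5/13 3; 0 0 1]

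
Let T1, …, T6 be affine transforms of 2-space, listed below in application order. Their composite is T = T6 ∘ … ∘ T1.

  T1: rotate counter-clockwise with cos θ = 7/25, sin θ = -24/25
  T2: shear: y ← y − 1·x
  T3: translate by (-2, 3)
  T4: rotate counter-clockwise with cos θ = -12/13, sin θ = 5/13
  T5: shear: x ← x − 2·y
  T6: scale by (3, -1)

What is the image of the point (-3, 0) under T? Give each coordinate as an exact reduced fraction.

T(p) = (14262/325, 2371/325)

T1 rotate counter-clockwise with cos θ = 7/25, sin θ = -24/25: (-3, 0) → (-21/25, 72/25)
T2 shear: y ← y − 1·x: (-21/25, 72/25) → (-21/25, 93/25)
T3 translate by (-2, 3): (-21/25, 93/25) → (-71/25, 168/25)
T4 rotate counter-clockwise with cos θ = -12/13, sin θ = 5/13: (-71/25, 168/25) → (12/325, -2371/325)
T5 shear: x ← x − 2·y: (12/325, -2371/325) → (4754/325, -2371/325)
T6 scale by (3, -1): (4754/325, -2371/325) → (14262/325, 2371/325)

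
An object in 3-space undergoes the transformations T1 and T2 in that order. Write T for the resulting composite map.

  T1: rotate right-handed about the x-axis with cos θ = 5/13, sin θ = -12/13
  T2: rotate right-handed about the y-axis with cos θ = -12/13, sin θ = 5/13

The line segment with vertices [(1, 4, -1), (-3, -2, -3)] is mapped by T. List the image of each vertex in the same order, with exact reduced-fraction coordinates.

T1 rotate right-handed about the x-axis with cos θ = 5/13, sin θ = -12/13: (1, 4, -1) → (1, 8/13, -53/13); (-3, -2, -3) → (-3, -46/13, 9/13)
T2 rotate right-handed about the y-axis with cos θ = -12/13, sin θ = 5/13: (1, 8/13, -53/13) → (-421/169, 8/13, 571/169); (-3, -46/13, 9/13) → (513/169, -46/13, 87/169)

image vertices: (-421/169, 8/13, 571/169), (513/169, -46/13, 87/169)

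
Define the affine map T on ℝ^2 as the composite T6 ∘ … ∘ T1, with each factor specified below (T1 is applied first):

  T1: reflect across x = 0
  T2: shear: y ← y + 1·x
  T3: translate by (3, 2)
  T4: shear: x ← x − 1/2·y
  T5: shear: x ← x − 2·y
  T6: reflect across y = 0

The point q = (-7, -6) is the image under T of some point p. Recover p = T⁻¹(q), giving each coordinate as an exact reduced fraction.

T1 = [-1 0 0; 0 1 0; 0 0 1]
T2·T1 = [-1 0 0; -1 1 0; 0 0 1]
T3·…·T1 = [-1 0 3; -1 1 2; 0 0 1]
T4·…·T1 = [-1/2 -1/2 2; -1 1 2; 0 0 1]
T5·…·T1 = [3/2 -5/2 -2; -1 1 2; 0 0 1]
T6·…·T1 = [3/2 -5/2 -2; 1 -1 -2; 0 0 1]
det M = 1; M⁻¹ = [-1 5/2 3; -1 3/2 1; 0 0 1]
M⁻¹ · (-7, -6)ᵀ = (-5, -1)ᵀ

p = (-5, -1)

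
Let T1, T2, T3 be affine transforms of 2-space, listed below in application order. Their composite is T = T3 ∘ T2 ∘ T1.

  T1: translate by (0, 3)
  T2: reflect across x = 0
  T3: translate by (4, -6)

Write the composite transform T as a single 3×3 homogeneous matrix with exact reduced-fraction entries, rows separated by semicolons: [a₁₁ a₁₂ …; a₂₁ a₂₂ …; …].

T = [-1 0 4; 0 1 -3; 0 0 1]

T1 = [1 0 0; 0 1 3; 0 0 1]
T2·T1 = [-1 0 0; 0 1 3; 0 0 1]
T3·…·T1 = [-1 0 4; 0 1 -3; 0 0 1]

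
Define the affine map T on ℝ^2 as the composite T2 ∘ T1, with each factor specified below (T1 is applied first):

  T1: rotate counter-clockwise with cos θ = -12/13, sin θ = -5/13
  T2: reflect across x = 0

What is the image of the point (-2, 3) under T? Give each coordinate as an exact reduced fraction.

T1 rotate counter-clockwise with cos θ = -12/13, sin θ = -5/13: (-2, 3) → (3, -2)
T2 reflect across x = 0: (3, -2) → (-3, -2)

T(p) = (-3, -2)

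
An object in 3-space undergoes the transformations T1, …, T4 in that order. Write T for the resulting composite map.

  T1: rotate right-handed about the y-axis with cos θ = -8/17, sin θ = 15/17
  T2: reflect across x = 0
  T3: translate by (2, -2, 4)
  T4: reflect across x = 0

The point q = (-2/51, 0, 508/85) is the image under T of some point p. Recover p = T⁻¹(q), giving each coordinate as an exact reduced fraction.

p = (-8/3, 2, 4/5)

T1 = [-8/17 0 15/17 0; 0 1 0 0; -15/17 0 -8/17 0; 0 0 0 1]
T2·T1 = [8/17 0 -15/17 0; 0 1 0 0; -15/17 0 -8/17 0; 0 0 0 1]
T3·…·T1 = [8/17 0 -15/17 2; 0 1 0 -2; -15/17 0 -8/17 4; 0 0 0 1]
T4·…·T1 = [-8/17 0 15/17 -2; 0 1 0 -2; -15/17 0 -8/17 4; 0 0 0 1]
det M = 1; M⁻¹ = [-8/17 0 -15/17 44/17; 0 1 0 2; 15/17 0 -8/17 62/17; 0 0 0 1]
M⁻¹ · (-2/51, 0, 508/85)ᵀ = (-8/3, 2, 4/5)ᵀ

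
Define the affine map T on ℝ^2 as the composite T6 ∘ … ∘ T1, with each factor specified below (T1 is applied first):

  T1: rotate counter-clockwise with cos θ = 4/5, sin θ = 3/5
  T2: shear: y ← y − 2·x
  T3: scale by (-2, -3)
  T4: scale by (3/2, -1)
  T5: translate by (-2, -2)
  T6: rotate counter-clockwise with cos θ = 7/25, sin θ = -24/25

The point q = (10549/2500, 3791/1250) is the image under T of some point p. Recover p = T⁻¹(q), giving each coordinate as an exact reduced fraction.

p = (6/5, 7/4)

T1 = [4/5 -3/5 0; 3/5 4/5 0; 0 0 1]
T2·T1 = [4/5 -3/5 0; -1 2 0; 0 0 1]
T3·…·T1 = [-8/5 6/5 0; 3 -6 0; 0 0 1]
T4·…·T1 = [-12/5 9/5 0; -3 6 0; 0 0 1]
T5·…·T1 = [-12/5 9/5 -2; -3 6 -2; 0 0 1]
T6·…·T1 = [-444/125 783/125 -62/25; 183/125 -6/125 34/25; 0 0 1]
det M = -9; M⁻¹ = [2/375 87/125 -14/15; 61/375 148/375 -2/15; 0 0 1]
M⁻¹ · (10549/2500, 3791/1250)ᵀ = (6/5, 7/4)ᵀ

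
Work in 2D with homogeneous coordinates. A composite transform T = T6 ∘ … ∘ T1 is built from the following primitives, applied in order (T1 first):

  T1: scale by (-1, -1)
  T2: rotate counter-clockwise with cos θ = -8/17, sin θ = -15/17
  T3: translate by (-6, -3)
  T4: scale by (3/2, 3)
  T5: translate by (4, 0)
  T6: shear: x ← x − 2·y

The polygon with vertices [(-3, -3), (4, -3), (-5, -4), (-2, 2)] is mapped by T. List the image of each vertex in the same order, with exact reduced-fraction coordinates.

image vertices: (1333/34, -360/17), (241/34, -45/17), (893/17, -474/17), (236/17, -195/17)

T1 scale by (-1, -1): (-3, -3) → (3, 3); (4, -3) → (-4, 3); (-5, -4) → (5, 4); (-2, 2) → (2, -2)
T2 rotate counter-clockwise with cos θ = -8/17, sin θ = -15/17: (3, 3) → (21/17, -69/17); (-4, 3) → (77/17, 36/17); (5, 4) → (20/17, -107/17); (2, -2) → (-46/17, -14/17)
T3 translate by (-6, -3): (21/17, -69/17) → (-81/17, -120/17); (77/17, 36/17) → (-25/17, -15/17); (20/17, -107/17) → (-82/17, -158/17); (-46/17, -14/17) → (-148/17, -65/17)
T4 scale by (3/2, 3): (-81/17, -120/17) → (-243/34, -360/17); (-25/17, -15/17) → (-75/34, -45/17); (-82/17, -158/17) → (-123/17, -474/17); (-148/17, -65/17) → (-222/17, -195/17)
T5 translate by (4, 0): (-243/34, -360/17) → (-107/34, -360/17); (-75/34, -45/17) → (61/34, -45/17); (-123/17, -474/17) → (-55/17, -474/17); (-222/17, -195/17) → (-154/17, -195/17)
T6 shear: x ← x − 2·y: (-107/34, -360/17) → (1333/34, -360/17); (61/34, -45/17) → (241/34, -45/17); (-55/17, -474/17) → (893/17, -474/17); (-154/17, -195/17) → (236/17, -195/17)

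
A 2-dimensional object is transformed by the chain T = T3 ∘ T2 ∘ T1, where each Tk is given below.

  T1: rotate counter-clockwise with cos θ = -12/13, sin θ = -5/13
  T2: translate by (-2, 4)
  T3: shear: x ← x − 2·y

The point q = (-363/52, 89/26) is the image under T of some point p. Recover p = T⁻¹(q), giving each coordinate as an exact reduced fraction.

T1 = [-12/13 5/13 0; -5/13 -12/13 0; 0 0 1]
T2·T1 = [-12/13 5/13 -2; -5/13 -12/13 4; 0 0 1]
T3·…·T1 = [-2/13 29/13 -10; -5/13 -12/13 4; 0 0 1]
det M = 1; M⁻¹ = [-12/13 -29/13 -4/13; 5/13 -2/13 58/13; 0 0 1]
M⁻¹ · (-363/52, 89/26)ᵀ = (-3/2, 5/4)ᵀ

p = (-3/2, 5/4)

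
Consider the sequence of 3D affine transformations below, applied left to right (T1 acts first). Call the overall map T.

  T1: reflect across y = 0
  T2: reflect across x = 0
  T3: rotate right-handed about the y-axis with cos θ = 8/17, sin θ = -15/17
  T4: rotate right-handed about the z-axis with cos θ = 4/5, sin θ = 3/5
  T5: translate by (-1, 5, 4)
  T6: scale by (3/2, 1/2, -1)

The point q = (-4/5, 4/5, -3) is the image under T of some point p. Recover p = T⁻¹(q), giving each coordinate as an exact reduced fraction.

T1 = [1 0 0 0; 0 -1 0 0; 0 0 1 0; 0 0 0 1]
T2·T1 = [-1 0 0 0; 0 -1 0 0; 0 0 1 0; 0 0 0 1]
T3·…·T1 = [-8/17 0 -15/17 0; 0 -1 0 0; -15/17 0 8/17 0; 0 0 0 1]
T4·…·T1 = [-32/85 3/5 -12/17 0; -24/85 -4/5 -9/17 0; -15/17 0 8/17 0; 0 0 0 1]
T5·…·T1 = [-32/85 3/5 -12/17 -1; -24/85 -4/5 -9/17 5; -15/17 0 8/17 4; 0 0 0 1]
T6·…·T1 = [-48/85 9/10 -18/17 -3/2; -12/85 -2/5 -9/34 5/2; 15/17 0 -8/17 -4; 0 0 0 1]
det M = -3/4; M⁻¹ = [-64/255 -48/85 15/17 388/85; 2/5 -8/5 0 23/5; -8/17 -18/17 -8/17 1/17; 0 0 0 1]
M⁻¹ · (-4/5, 4/5, -3)ᵀ = (5/3, 3, 1)ᵀ

p = (5/3, 3, 1)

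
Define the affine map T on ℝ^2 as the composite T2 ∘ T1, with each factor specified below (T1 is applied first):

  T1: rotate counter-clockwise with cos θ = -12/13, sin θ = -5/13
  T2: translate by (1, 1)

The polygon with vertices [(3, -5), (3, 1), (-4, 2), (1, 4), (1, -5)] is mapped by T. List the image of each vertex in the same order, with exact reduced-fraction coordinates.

T1 rotate counter-clockwise with cos θ = -12/13, sin θ = -5/13: (3, -5) → (-61/13, 45/13); (3, 1) → (-31/13, -27/13); (-4, 2) → (58/13, -4/13); (1, 4) → (8/13, -53/13); (1, -5) → (-37/13, 55/13)
T2 translate by (1, 1): (-61/13, 45/13) → (-48/13, 58/13); (-31/13, -27/13) → (-18/13, -14/13); (58/13, -4/13) → (71/13, 9/13); (8/13, -53/13) → (21/13, -40/13); (-37/13, 55/13) → (-24/13, 68/13)

image vertices: (-48/13, 58/13), (-18/13, -14/13), (71/13, 9/13), (21/13, -40/13), (-24/13, 68/13)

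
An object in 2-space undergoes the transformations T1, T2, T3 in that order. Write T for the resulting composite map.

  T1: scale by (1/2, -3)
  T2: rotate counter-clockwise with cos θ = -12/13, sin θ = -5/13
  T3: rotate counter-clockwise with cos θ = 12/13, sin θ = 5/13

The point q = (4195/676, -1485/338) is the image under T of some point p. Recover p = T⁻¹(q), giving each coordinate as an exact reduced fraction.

p = (-5/2, -5/2)

T1 = [1/2 0 0; 0 -3 0; 0 0 1]
T2·T1 = [-6/13 -15/13 0; -5/26 36/13 0; 0 0 1]
T3·…·T1 = [-119/338 -360/169 0; -60/169 357/169 0; 0 0 1]
det M = -3/2; M⁻¹ = [-238/169 -240/169 0; -40/169 119/507 0; 0 0 1]
M⁻¹ · (4195/676, -1485/338)ᵀ = (-5/2, -5/2)ᵀ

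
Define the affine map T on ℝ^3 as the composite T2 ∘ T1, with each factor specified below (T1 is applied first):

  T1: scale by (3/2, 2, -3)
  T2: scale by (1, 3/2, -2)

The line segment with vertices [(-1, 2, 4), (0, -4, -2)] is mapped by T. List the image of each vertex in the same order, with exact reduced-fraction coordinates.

T1 scale by (3/2, 2, -3): (-1, 2, 4) → (-3/2, 4, -12); (0, -4, -2) → (0, -8, 6)
T2 scale by (1, 3/2, -2): (-3/2, 4, -12) → (-3/2, 6, 24); (0, -8, 6) → (0, -12, -12)

image vertices: (-3/2, 6, 24), (0, -12, -12)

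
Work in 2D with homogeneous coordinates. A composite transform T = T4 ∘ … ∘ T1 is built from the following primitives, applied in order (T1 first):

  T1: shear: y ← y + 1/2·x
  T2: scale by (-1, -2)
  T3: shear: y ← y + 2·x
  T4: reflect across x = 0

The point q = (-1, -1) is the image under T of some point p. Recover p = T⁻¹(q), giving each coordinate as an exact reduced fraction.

p = (-1, 2)

T1 = [1 0 0; 1/2 1 0; 0 0 1]
T2·T1 = [-1 0 0; -1 -2 0; 0 0 1]
T3·…·T1 = [-1 0 0; -3 -2 0; 0 0 1]
T4·…·T1 = [1 0 0; -3 -2 0; 0 0 1]
det M = -2; M⁻¹ = [1 0 0; -3/2 -1/2 0; 0 0 1]
M⁻¹ · (-1, -1)ᵀ = (-1, 2)ᵀ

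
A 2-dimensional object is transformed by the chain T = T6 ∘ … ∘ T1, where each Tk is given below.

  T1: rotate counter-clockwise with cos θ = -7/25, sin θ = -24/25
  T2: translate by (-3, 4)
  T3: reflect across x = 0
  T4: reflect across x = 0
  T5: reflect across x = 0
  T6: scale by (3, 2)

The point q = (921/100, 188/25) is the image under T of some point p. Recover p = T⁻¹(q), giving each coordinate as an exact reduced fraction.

T1 = [-7/25 24/25 0; -24/25 -7/25 0; 0 0 1]
T2·T1 = [-7/25 24/25 -3; -24/25 -7/25 4; 0 0 1]
T3·…·T1 = [7/25 -24/25 3; -24/25 -7/25 4; 0 0 1]
T4·…·T1 = [-7/25 24/25 -3; -24/25 -7/25 4; 0 0 1]
T5·…·T1 = [7/25 -24/25 3; -24/25 -7/25 4; 0 0 1]
T6·…·T1 = [21/25 -72/25 9; -48/25 -14/25 8; 0 0 1]
det M = -6; M⁻¹ = [7/75 -12/25 3; -8/25 -7/50 4; 0 0 1]
M⁻¹ · (921/100, 188/25)ᵀ = (1/4, 0)ᵀ

p = (1/4, 0)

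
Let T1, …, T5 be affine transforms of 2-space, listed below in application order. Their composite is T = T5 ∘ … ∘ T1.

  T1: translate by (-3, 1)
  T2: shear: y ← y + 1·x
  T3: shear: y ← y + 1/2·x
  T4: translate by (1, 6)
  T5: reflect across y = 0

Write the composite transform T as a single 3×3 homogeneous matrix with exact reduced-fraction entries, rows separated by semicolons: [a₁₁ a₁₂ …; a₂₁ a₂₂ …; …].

T1 = [1 0 -3; 0 1 1; 0 0 1]
T2·T1 = [1 0 -3; 1 1 -2; 0 0 1]
T3·…·T1 = [1 0 -3; 3/2 1 -7/2; 0 0 1]
T4·…·T1 = [1 0 -2; 3/2 1 5/2; 0 0 1]
T5·…·T1 = [1 0 -2; -3/2 -1 -5/2; 0 0 1]

T = [1 0 -2; -3/2 -1 -5/2; 0 0 1]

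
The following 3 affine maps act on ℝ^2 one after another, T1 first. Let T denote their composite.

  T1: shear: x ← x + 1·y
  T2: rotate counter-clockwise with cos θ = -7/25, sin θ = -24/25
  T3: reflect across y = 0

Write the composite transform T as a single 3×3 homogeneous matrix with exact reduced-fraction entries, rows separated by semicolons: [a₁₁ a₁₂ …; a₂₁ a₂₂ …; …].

T1 = [1 1 0; 0 1 0; 0 0 1]
T2·T1 = [-7/25 17/25 0; -24/25 -31/25 0; 0 0 1]
T3·…·T1 = [-7/25 17/25 0; 24/25 31/25 0; 0 0 1]

T = [-7/25 17/25 0; 24/25 31/25 0; 0 0 1]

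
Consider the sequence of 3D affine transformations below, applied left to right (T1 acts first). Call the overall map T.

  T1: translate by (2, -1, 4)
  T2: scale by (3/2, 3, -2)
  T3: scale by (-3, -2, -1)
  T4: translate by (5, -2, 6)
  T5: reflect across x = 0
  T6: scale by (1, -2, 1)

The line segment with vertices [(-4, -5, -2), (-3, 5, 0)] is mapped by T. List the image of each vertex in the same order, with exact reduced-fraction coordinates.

image vertices: (-14, -68, 10), (-19/2, 52, 14)

T1 translate by (2, -1, 4): (-4, -5, -2) → (-2, -6, 2); (-3, 5, 0) → (-1, 4, 4)
T2 scale by (3/2, 3, -2): (-2, -6, 2) → (-3, -18, -4); (-1, 4, 4) → (-3/2, 12, -8)
T3 scale by (-3, -2, -1): (-3, -18, -4) → (9, 36, 4); (-3/2, 12, -8) → (9/2, -24, 8)
T4 translate by (5, -2, 6): (9, 36, 4) → (14, 34, 10); (9/2, -24, 8) → (19/2, -26, 14)
T5 reflect across x = 0: (14, 34, 10) → (-14, 34, 10); (19/2, -26, 14) → (-19/2, -26, 14)
T6 scale by (1, -2, 1): (-14, 34, 10) → (-14, -68, 10); (-19/2, -26, 14) → (-19/2, 52, 14)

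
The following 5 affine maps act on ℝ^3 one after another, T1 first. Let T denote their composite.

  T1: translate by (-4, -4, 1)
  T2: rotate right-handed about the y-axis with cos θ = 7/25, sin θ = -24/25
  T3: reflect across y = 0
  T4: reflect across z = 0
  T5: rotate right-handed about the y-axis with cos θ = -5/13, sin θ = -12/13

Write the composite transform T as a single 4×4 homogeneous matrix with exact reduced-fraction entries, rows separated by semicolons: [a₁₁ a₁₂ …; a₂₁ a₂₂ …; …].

T1 = [1 0 0 -4; 0 1 0 -4; 0 0 1 1; 0 0 0 1]
T2·T1 = [7/25 0 -24/25 -52/25; 0 1 0 -4; 24/25 0 7/25 -89/25; 0 0 0 1]
T3·…·T1 = [7/25 0 -24/25 -52/25; 0 -1 0 4; 24/25 0 7/25 -89/25; 0 0 0 1]
T4·…·T1 = [7/25 0 -24/25 -52/25; 0 -1 0 4; -24/25 0 -7/25 89/25; 0 0 0 1]
T5·…·T1 = [253/325 0 204/325 -808/325; 0 -1 0 4; 204/325 0 -253/325 -1069/325; 0 0 0 1]

T = [253/325 0 204/325 -808/325; 0 -1 0 4; 204/325 0 -253/325 -1069/325; 0 0 0 1]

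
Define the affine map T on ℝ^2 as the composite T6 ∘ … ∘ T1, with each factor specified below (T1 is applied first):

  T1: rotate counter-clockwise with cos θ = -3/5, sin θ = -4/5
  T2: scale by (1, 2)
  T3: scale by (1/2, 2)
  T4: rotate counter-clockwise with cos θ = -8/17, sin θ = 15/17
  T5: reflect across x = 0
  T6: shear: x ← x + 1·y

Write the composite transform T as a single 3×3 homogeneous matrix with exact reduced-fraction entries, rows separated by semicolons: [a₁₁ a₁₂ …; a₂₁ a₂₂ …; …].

T = [-293/170 -38/85 0; 211/170 126/85 0; 0 0 1]

T1 = [-3/5 4/5 0; -4/5 -3/5 0; 0 0 1]
T2·T1 = [-3/5 4/5 0; -8/5 -6/5 0; 0 0 1]
T3·…·T1 = [-3/10 2/5 0; -16/5 -12/5 0; 0 0 1]
T4·…·T1 = [252/85 164/85 0; 211/170 126/85 0; 0 0 1]
T5·…·T1 = [-252/85 -164/85 0; 211/170 126/85 0; 0 0 1]
T6·…·T1 = [-293/170 -38/85 0; 211/170 126/85 0; 0 0 1]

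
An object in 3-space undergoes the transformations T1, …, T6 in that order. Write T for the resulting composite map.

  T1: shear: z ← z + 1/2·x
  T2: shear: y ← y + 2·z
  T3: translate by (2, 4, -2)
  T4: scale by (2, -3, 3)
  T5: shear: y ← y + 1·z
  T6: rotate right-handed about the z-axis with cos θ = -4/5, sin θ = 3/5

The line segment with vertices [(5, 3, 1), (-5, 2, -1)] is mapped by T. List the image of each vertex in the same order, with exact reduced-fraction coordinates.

T1 shear: z ← z + 1/2·x: (5, 3, 1) → (5, 3, 7/2); (-5, 2, -1) → (-5, 2, -7/2)
T2 shear: y ← y + 2·z: (5, 3, 7/2) → (5, 10, 7/2); (-5, 2, -7/2) → (-5, -5, -7/2)
T3 translate by (2, 4, -2): (5, 10, 7/2) → (7, 14, 3/2); (-5, -5, -7/2) → (-3, -1, -11/2)
T4 scale by (2, -3, 3): (7, 14, 3/2) → (14, -42, 9/2); (-3, -1, -11/2) → (-6, 3, -33/2)
T5 shear: y ← y + 1·z: (14, -42, 9/2) → (14, -75/2, 9/2); (-6, 3, -33/2) → (-6, -27/2, -33/2)
T6 rotate right-handed about the z-axis with cos θ = -4/5, sin θ = 3/5: (14, -75/2, 9/2) → (113/10, 192/5, 9/2); (-6, -27/2, -33/2) → (129/10, 36/5, -33/2)

image vertices: (113/10, 192/5, 9/2), (129/10, 36/5, -33/2)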